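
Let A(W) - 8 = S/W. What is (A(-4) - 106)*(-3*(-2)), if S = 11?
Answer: -1209/2 ≈ -604.50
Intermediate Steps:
A(W) = 8 + 11/W
(A(-4) - 106)*(-3*(-2)) = ((8 + 11/(-4)) - 106)*(-3*(-2)) = ((8 + 11*(-1/4)) - 106)*6 = ((8 - 11/4) - 106)*6 = (21/4 - 106)*6 = -403/4*6 = -1209/2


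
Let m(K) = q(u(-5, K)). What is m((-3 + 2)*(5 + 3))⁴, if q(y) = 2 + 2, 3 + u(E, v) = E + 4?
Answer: 256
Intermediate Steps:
u(E, v) = 1 + E (u(E, v) = -3 + (E + 4) = -3 + (4 + E) = 1 + E)
q(y) = 4
m(K) = 4
m((-3 + 2)*(5 + 3))⁴ = 4⁴ = 256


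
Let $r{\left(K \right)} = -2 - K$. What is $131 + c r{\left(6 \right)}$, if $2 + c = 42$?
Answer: $-189$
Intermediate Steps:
$c = 40$ ($c = -2 + 42 = 40$)
$131 + c r{\left(6 \right)} = 131 + 40 \left(-2 - 6\right) = 131 + 40 \left(-8\right) = 131 - 320 = -189$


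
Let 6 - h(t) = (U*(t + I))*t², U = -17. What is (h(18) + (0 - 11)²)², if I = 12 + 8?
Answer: 43861343761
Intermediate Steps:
I = 20
h(t) = 6 - t²*(-340 - 17*t) (h(t) = 6 - (-17*(t + 20))*t² = 6 - (-17*(20 + t))*t² = 6 - (-340 - 17*t)*t² = 6 - t²*(-340 - 17*t))
(h(18) + (0 - 11)²)² = ((6 + 17*18³ + 340*18²) + (0 - 11)²)² = ((6 + 17*5832 + 340*324) + (-11)²)² = ((6 + 99144 + 110160) + 121)² = (209310 + 121)² = 209431² = 43861343761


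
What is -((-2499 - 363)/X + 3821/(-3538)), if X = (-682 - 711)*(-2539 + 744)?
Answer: 9564287891/8846539030 ≈ 1.0811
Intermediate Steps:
X = 2500435 (X = -1393*(-1795) = 2500435)
-((-2499 - 363)/X + 3821/(-3538)) = -((-2499 - 363)/2500435 + 3821/(-3538)) = -(-2862*1/2500435 + 3821*(-1/3538)) = -(-2862/2500435 - 3821/3538) = -1*(-9564287891/8846539030) = 9564287891/8846539030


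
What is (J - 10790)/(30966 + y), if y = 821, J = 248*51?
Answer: 1858/31787 ≈ 0.058452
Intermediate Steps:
J = 12648
(J - 10790)/(30966 + y) = (12648 - 10790)/(30966 + 821) = 1858/31787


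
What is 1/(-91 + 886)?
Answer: 1/795 ≈ 0.0012579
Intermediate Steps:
1/(-91 + 886) = 1/795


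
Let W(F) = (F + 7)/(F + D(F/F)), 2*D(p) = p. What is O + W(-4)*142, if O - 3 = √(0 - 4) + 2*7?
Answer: -733/7 + 2*I ≈ -104.71 + 2.0*I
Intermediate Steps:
O = 17 + 2*I (O = 3 + (√(0 - 4) + 2*7) = 3 + (√(-4) + 14) = 3 + (2*I + 14) = 3 + (14 + 2*I) = 17 + 2*I ≈ 17.0 + 2.0*I)
D(p) = p/2
W(F) = (7 + F)/(½ + F) (W(F) = (F + 7)/(F + (F/F)/2) = (7 + F)/(F + (½)*1) = (7 + F)/(F + ½) = (7 + F)/(½ + F))
O + W(-4)*142 = (17 + 2*I) + (2*(7 - 4)/(1 + 2*(-4)))*142 = (17 + 2*I) + (2*3/(1 - 8))*142 = (17 + 2*I) + (2*3/(-7))*142 = (17 + 2*I) + (2*(-⅐)*3)*142 = (17 + 2*I) - 6/7*142 = (17 + 2*I) - 852/7 = -733/7 + 2*I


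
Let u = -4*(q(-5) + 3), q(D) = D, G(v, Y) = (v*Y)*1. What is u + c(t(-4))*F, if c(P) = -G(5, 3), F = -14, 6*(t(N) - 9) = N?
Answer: 218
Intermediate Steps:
t(N) = 9 + N/6
G(v, Y) = Y*v (G(v, Y) = (Y*v)*1 = Y*v)
c(P) = -15 (c(P) = -3*5 = -1*15 = -15)
u = 8 (u = -4*(-5 + 3) = -4*(-2) = 8)
u + c(t(-4))*F = 8 - 15*(-14) = 8 + 210 = 218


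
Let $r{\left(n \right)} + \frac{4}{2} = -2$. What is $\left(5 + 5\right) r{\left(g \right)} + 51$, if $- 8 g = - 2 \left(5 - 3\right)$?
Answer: $11$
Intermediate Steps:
$g = \frac{1}{2}$ ($g = - \frac{\left(-2\right) \left(5 - 3\right)}{8} = - \frac{\left(-2\right) 2}{8} = \left(- \frac{1}{8}\right) \left(-4\right) = \frac{1}{2} \approx 0.5$)
$r{\left(n \right)} = -4$ ($r{\left(n \right)} = -2 - 2 = -4$)
$\left(5 + 5\right) r{\left(g \right)} + 51 = \left(5 + 5\right) \left(-4\right) + 51 = 10 \left(-4\right) + 51 = -40 + 51 = 11$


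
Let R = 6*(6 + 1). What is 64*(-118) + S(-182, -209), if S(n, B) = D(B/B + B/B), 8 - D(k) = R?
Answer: -7586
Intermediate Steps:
R = 42 (R = 6*7 = 42)
D(k) = -34 (D(k) = 8 - 1*42 = 8 - 42 = -34)
S(n, B) = -34
64*(-118) + S(-182, -209) = 64*(-118) - 34 = -7552 - 34 = -7586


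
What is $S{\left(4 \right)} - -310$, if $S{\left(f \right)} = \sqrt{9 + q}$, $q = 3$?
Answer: $310 + 2 \sqrt{3} \approx 313.46$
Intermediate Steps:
$S{\left(f \right)} = 2 \sqrt{3}$ ($S{\left(f \right)} = \sqrt{9 + 3} = \sqrt{12} = 2 \sqrt{3}$)
$S{\left(4 \right)} - -310 = 2 \sqrt{3} - -310 = 2 \sqrt{3} + 310 = 310 + 2 \sqrt{3}$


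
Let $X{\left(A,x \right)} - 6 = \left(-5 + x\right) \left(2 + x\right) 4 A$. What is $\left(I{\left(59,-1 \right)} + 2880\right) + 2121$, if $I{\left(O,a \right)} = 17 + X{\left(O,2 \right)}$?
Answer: $2192$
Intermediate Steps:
$X{\left(A,x \right)} = 6 + 4 A \left(-5 + x\right) \left(2 + x\right)$ ($X{\left(A,x \right)} = 6 + \left(-5 + x\right) \left(2 + x\right) 4 A = 6 + 4 \left(-5 + x\right) \left(2 + x\right) A = 6 + 4 A \left(-5 + x\right) \left(2 + x\right)$)
$I{\left(O,a \right)} = 23 - 48 O$ ($I{\left(O,a \right)} = 17 - \left(-6 + 40 O - 4 O 2^{2} + 12 O 2\right) = 17 + \left(6 - 40 O - 24 O + 4 O 4\right) = 17 + \left(6 - 40 O - 24 O + 16 O\right) = 17 - \left(-6 + 48 O\right) = 23 - 48 O$)
$\left(I{\left(59,-1 \right)} + 2880\right) + 2121 = \left(\left(23 - 2832\right) + 2880\right) + 2121 = \left(-2809 + 2880\right) + 2121 = 71 + 2121 = 2192$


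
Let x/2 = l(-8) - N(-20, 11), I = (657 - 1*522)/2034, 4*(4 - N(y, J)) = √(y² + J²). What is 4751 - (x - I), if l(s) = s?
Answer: 1079165/226 - √521/2 ≈ 4763.7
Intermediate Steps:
N(y, J) = 4 - √(J² + y²)/4 (N(y, J) = 4 - √(y² + J²)/4 = 4 - √(J² + y²)/4)
I = 15/226 (I = (657 - 522)*(1/2034) = 135*(1/2034) = 15/226 ≈ 0.066372)
x = -24 + √521/2 (x = 2*(-8 - (4 - √(11² + (-20)²)/4)) = 2*(-8 - (4 - √(121 + 400)/4)) = 2*(-8 - (4 - √521/4)) = 2*(-8 + (-4 + √521/4)) = 2*(-12 + √521/4) = -24 + √521/2 ≈ -12.587)
4751 - (x - I) = 4751 - ((-24 + √521/2) - 1*15/226) = 4751 - ((-24 + √521/2) - 15/226) = 4751 - (-5439/226 + √521/2) = 4751 + (5439/226 - √521/2) = 1079165/226 - √521/2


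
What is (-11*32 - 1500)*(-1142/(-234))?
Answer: -1057492/117 ≈ -9038.4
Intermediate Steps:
(-11*32 - 1500)*(-1142/(-234)) = (-352 - 1500)*(-1142*(-1/234)) = -1852*571/117 = -1057492/117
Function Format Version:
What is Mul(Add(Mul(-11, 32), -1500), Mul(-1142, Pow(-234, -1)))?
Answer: Rational(-1057492, 117) ≈ -9038.4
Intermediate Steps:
Mul(Add(Mul(-11, 32), -1500), Mul(-1142, Pow(-234, -1))) = Mul(Add(-352, -1500), Mul(-1142, Rational(-1, 234))) = Mul(-1852, Rational(571, 117)) = Rational(-1057492, 117)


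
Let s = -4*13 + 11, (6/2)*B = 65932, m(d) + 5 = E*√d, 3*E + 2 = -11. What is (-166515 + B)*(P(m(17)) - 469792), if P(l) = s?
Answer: 67908565543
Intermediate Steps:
E = -13/3 (E = -⅔ + (⅓)*(-11) = -⅔ - 11/3 = -13/3 ≈ -4.3333)
m(d) = -5 - 13*√d/3
B = 65932/3 (B = (⅓)*65932 = 65932/3 ≈ 21977.)
s = -41 (s = -52 + 11 = -41)
P(l) = -41
(-166515 + B)*(P(m(17)) - 469792) = (-166515 + 65932/3)*(-41 - 469792) = -433613/3*(-469833) = 67908565543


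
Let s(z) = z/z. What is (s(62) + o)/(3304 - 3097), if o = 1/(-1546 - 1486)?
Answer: 3031/627624 ≈ 0.0048293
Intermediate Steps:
s(z) = 1
o = -1/3032 (o = 1/(-3032) = -1/3032 ≈ -0.00032982)
(s(62) + o)/(3304 - 3097) = (1 - 1/3032)/(3304 - 3097) = (3031/3032)/207 = (3031/3032)*(1/207) = 3031/627624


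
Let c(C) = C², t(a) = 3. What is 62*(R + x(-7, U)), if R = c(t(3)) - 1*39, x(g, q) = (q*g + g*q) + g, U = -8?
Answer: 4650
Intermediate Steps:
x(g, q) = g + 2*g*q (x(g, q) = (g*q + g*q) + g = 2*g*q + g = g + 2*g*q)
R = -30 (R = 3² - 1*39 = 9 - 39 = -30)
62*(R + x(-7, U)) = 62*(-30 - 7*(1 + 2*(-8))) = 62*(-30 - 7*(1 - 16)) = 62*(-30 - 7*(-15)) = 62*(-30 + 105) = 62*75 = 4650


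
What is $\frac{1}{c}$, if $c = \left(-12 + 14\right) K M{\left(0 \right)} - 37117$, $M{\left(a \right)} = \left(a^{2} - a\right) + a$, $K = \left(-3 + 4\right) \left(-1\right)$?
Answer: $- \frac{1}{37117} \approx -2.6942 \cdot 10^{-5}$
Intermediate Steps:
$K = -1$ ($K = 1 \left(-1\right) = -1$)
$M{\left(a \right)} = a^{2}$
$c = -37117$ ($c = \left(-12 + 14\right) \left(-1\right) 0^{2} - 37117 = 2 \left(-1\right) 0 - 37117 = \left(-2\right) 0 - 37117 = 0 - 37117 = -37117$)
$\frac{1}{c} = \frac{1}{-37117} = - \frac{1}{37117}$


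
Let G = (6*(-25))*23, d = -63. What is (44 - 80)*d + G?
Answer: -1182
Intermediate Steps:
G = -3450 (G = -150*23 = -3450)
(44 - 80)*d + G = (44 - 80)*(-63) - 3450 = -36*(-63) - 3450 = 2268 - 3450 = -1182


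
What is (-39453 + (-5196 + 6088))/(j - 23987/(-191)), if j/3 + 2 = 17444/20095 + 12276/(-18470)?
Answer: -273361004160215/852080741623 ≈ -320.82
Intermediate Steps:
j = -200041452/37115465 (j = -6 + 3*(17444/20095 + 12276/(-18470)) = -6 + 3*(17444*(1/20095) + 12276*(-1/18470)) = -6 + 3*(17444/20095 - 6138/9235) = -6 + 3*(7550446/37115465) = -6 + 22651338/37115465 = -200041452/37115465 ≈ -5.3897)
(-39453 + (-5196 + 6088))/(j - 23987/(-191)) = (-39453 + (-5196 + 6088))/(-200041452/37115465 - 23987/(-191)) = (-39453 + 892)/(-200041452/37115465 - 23987*(-1/191)) = -38561/(-200041452/37115465 + 23987/191) = -38561/852080741623/7089053815 = -38561*7089053815/852080741623 = -273361004160215/852080741623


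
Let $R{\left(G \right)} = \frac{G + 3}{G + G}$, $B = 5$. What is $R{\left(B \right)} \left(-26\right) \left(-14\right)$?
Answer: $\frac{1456}{5} \approx 291.2$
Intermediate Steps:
$R{\left(G \right)} = \frac{3 + G}{2 G}$
$R{\left(B \right)} \left(-26\right) \left(-14\right) = \frac{3 + 5}{2 \cdot 5} \left(-26\right) \left(-14\right) = \frac{1}{2} \cdot \frac{1}{5} \cdot 8 \left(-26\right) \left(-14\right) = \frac{4}{5} \left(-26\right) \left(-14\right) = \left(- \frac{104}{5}\right) \left(-14\right) = \frac{1456}{5}$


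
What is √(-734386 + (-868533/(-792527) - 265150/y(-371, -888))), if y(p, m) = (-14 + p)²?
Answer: I*√2734855487904063220061/61024579 ≈ 856.96*I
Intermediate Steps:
√(-734386 + (-868533/(-792527) - 265150/y(-371, -888))) = √(-734386 + (-868533/(-792527) - 265150/(-14 - 371)²)) = √(-734386 + (-868533*(-1/792527) - 265150/((-385)²))) = √(-734386 + (868533/792527 - 265150/148225)) = √(-734386 + (868533/792527 - 265150*1/148225)) = √(-734386 + (868533/792527 - 10606/5929)) = √(-734386 - 3256009205/4698892583) = √(-3450804184468243/4698892583) = I*√2734855487904063220061/61024579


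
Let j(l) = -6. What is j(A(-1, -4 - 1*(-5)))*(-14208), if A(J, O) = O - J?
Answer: 85248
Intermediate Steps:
j(A(-1, -4 - 1*(-5)))*(-14208) = -6*(-14208) = 85248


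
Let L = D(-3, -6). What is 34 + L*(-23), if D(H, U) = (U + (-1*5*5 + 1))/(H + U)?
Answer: -128/3 ≈ -42.667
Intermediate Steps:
D(H, U) = (-24 + U)/(H + U) (D(H, U) = (U + (-5*5 + 1))/(H + U) = (U + (-25 + 1))/(H + U) = (U - 24)/(H + U) = (-24 + U)/(H + U))
L = 10/3 (L = (-24 - 6)/(-3 - 6) = -30/(-9) = -⅑*(-30) = 10/3 ≈ 3.3333)
34 + L*(-23) = 34 + (10/3)*(-23) = 34 - 230/3 = -128/3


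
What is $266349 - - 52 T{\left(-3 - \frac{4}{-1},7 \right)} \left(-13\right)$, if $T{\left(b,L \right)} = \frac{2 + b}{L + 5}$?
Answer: $266180$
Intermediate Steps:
$T{\left(b,L \right)} = \frac{2 + b}{5 + L}$
$266349 - - 52 T{\left(-3 - \frac{4}{-1},7 \right)} \left(-13\right) = 266349 - - 52 \frac{2 - \left(3 + \frac{4}{-1}\right)}{5 + 7} \left(-13\right) = 266349 - - 52 \frac{2 - -1}{12} \left(-13\right) = 266349 - - 52 \frac{2 + \left(-3 + 4\right)}{12} \left(-13\right) = 266349 - - 52 \frac{2 + 1}{12} \left(-13\right) = 266349 - - 52 \cdot \frac{1}{12} \cdot 3 \left(-13\right) = 266349 - \left(-52\right) \frac{1}{4} \left(-13\right) = 266349 - \left(-13\right) \left(-13\right) = 266349 - 169 = 266180$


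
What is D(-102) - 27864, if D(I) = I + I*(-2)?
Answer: -27762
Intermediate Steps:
D(I) = -I (D(I) = I - 2*I = -I)
D(-102) - 27864 = -1*(-102) - 27864 = 102 - 27864 = -27762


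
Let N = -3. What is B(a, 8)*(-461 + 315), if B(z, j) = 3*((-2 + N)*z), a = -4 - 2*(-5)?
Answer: 13140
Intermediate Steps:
a = 6 (a = -4 + 10 = 6)
B(z, j) = -15*z (B(z, j) = 3*((-2 - 3)*z) = 3*(-5*z) = -15*z)
B(a, 8)*(-461 + 315) = (-15*6)*(-461 + 315) = -90*(-146) = 13140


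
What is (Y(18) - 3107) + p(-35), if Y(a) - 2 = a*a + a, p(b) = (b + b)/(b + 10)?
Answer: -13801/5 ≈ -2760.2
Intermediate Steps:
p(b) = 2*b/(10 + b) (p(b) = (2*b)/(10 + b) = 2*b/(10 + b))
Y(a) = 2 + a + a² (Y(a) = 2 + (a*a + a) = 2 + (a² + a) = 2 + (a + a²) = 2 + a + a²)
(Y(18) - 3107) + p(-35) = ((2 + 18 + 18²) - 3107) + 2*(-35)/(10 - 35) = ((2 + 18 + 324) - 3107) + 2*(-35)/(-25) = (344 - 3107) + 2*(-35)*(-1/25) = -2763 + 14/5 = -13801/5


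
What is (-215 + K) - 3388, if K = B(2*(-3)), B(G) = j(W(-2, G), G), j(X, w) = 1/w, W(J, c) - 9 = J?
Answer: -21619/6 ≈ -3603.2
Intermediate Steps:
W(J, c) = 9 + J
B(G) = 1/G
K = -⅙ (K = 1/(2*(-3)) = 1/(-6) = -⅙ ≈ -0.16667)
(-215 + K) - 3388 = (-215 - ⅙) - 3388 = -1291/6 - 3388 = -21619/6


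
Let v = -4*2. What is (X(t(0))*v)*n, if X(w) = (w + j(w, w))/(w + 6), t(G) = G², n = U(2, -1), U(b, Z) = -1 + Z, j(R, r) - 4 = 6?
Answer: 80/3 ≈ 26.667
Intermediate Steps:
v = -8
j(R, r) = 10 (j(R, r) = 4 + 6 = 10)
n = -2 (n = -1 - 1 = -2)
X(w) = (10 + w)/(6 + w) (X(w) = (w + 10)/(w + 6) = (10 + w)/(6 + w))
(X(t(0))*v)*n = (((10 + 0²)/(6 + 0²))*(-8))*(-2) = (((10 + 0)/(6 + 0))*(-8))*(-2) = ((10/6)*(-8))*(-2) = (((⅙)*10)*(-8))*(-2) = ((5/3)*(-8))*(-2) = -40/3*(-2) = 80/3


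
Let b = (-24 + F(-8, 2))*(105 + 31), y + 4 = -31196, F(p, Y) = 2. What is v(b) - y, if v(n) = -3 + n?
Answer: 28205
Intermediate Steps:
y = -31200 (y = -4 - 31196 = -31200)
b = -2992 (b = (-24 + 2)*(105 + 31) = -22*136 = -2992)
v(b) - y = (-3 - 2992) - 1*(-31200) = -2995 + 31200 = 28205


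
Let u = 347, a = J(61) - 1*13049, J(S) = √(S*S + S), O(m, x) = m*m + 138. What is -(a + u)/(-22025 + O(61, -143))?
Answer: -6351/9083 + √3782/18166 ≈ -0.69583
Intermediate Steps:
O(m, x) = 138 + m² (O(m, x) = m² + 138 = 138 + m²)
J(S) = √(S + S²) (J(S) = √(S² + S) = √(S + S²))
a = -13049 + √3782 (a = √(61*(1 + 61)) - 1*13049 = √(61*62) - 13049 = √3782 - 13049 = -13049 + √3782 ≈ -12988.)
-(a + u)/(-22025 + O(61, -143)) = -((-13049 + √3782) + 347)/(-22025 + (138 + 61²)) = -(-12702 + √3782)/(-22025 + (138 + 3721)) = -(-12702 + √3782)/(-22025 + 3859) = -(-12702 + √3782)/(-18166) = -(-12702 + √3782)*(-1)/18166 = -(6351/9083 - √3782/18166) = -6351/9083 + √3782/18166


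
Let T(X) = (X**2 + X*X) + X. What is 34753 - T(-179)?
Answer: -29150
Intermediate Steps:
T(X) = X + 2*X**2 (T(X) = (X**2 + X**2) + X = 2*X**2 + X = X + 2*X**2)
34753 - T(-179) = 34753 - (-179)*(1 + 2*(-179)) = 34753 - (-179)*(1 - 358) = 34753 - (-179)*(-357) = 34753 - 1*63903 = 34753 - 63903 = -29150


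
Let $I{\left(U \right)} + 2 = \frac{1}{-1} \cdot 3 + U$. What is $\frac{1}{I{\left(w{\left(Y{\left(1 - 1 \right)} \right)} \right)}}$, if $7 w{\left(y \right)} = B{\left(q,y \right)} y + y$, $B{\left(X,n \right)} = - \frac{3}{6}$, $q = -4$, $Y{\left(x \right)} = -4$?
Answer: $- \frac{7}{37} \approx -0.18919$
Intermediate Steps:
$B{\left(X,n \right)} = - \frac{1}{2}$ ($B{\left(X,n \right)} = \left(-3\right) \frac{1}{6} = - \frac{1}{2}$)
$w{\left(y \right)} = \frac{y}{14}$ ($w{\left(y \right)} = \frac{- \frac{y}{2} + y}{7} = \frac{\frac{1}{2} y}{7} = \frac{y}{14}$)
$I{\left(U \right)} = -5 + U$ ($I{\left(U \right)} = -2 + \left(\frac{1}{-1} \cdot 3 + U\right) = -2 + \left(\left(-1\right) 3 + U\right) = -2 + \left(-3 + U\right) = -5 + U$)
$\frac{1}{I{\left(w{\left(Y{\left(1 - 1 \right)} \right)} \right)}} = \frac{1}{-5 + \frac{1}{14} \left(-4\right)} = \frac{1}{-5 - \frac{2}{7}} = \frac{1}{- \frac{37}{7}} = - \frac{7}{37}$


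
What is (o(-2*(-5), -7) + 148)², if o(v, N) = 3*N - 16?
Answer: 12321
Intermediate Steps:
o(v, N) = -16 + 3*N
(o(-2*(-5), -7) + 148)² = ((-16 + 3*(-7)) + 148)² = ((-16 - 21) + 148)² = (-37 + 148)² = 111² = 12321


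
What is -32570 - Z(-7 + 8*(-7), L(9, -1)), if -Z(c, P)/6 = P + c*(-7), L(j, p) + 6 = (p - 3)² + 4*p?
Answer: -29888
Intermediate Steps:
L(j, p) = -6 + (-3 + p)² + 4*p (L(j, p) = -6 + ((p - 3)² + 4*p) = -6 + ((-3 + p)² + 4*p) = -6 + (-3 + p)² + 4*p)
Z(c, P) = -6*P + 42*c (Z(c, P) = -6*(P + c*(-7)) = -6*(P - 7*c) = -6*P + 42*c)
-32570 - Z(-7 + 8*(-7), L(9, -1)) = -32570 - (-6*(3 + (-1)² - 2*(-1)) + 42*(-7 + 8*(-7))) = -32570 - (-6*(3 + 1 + 2) + 42*(-7 - 56)) = -32570 - (-6*6 + 42*(-63)) = -32570 - (-36 - 2646) = -32570 - 1*(-2682) = -32570 + 2682 = -29888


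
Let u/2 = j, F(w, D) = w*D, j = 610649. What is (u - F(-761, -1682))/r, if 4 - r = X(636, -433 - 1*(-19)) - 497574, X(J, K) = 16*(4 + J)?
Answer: -9784/81223 ≈ -0.12046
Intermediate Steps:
F(w, D) = D*w
u = 1221298 (u = 2*610649 = 1221298)
X(J, K) = 64 + 16*J
r = 487338 (r = 4 - ((64 + 16*636) - 497574) = 4 - ((64 + 10176) - 497574) = 4 - (10240 - 497574) = 4 - 1*(-487334) = 4 + 487334 = 487338)
(u - F(-761, -1682))/r = (1221298 - (-1682)*(-761))/487338 = (1221298 - 1*1280002)*(1/487338) = (1221298 - 1280002)*(1/487338) = -58704*1/487338 = -9784/81223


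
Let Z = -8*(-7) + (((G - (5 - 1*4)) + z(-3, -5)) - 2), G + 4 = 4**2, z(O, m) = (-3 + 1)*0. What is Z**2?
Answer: 4225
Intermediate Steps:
z(O, m) = 0 (z(O, m) = -2*0 = 0)
G = 12 (G = -4 + 4**2 = -4 + 16 = 12)
Z = 65 (Z = -8*(-7) + (((12 - (5 - 1*4)) + 0) - 2) = 56 + (((12 - (5 - 4)) + 0) - 2) = 56 + (((12 - 1*1) + 0) - 2) = 56 + (((12 - 1) + 0) - 2) = 56 + ((11 + 0) - 2) = 56 + (11 - 2) = 56 + 9 = 65)
Z**2 = 65**2 = 4225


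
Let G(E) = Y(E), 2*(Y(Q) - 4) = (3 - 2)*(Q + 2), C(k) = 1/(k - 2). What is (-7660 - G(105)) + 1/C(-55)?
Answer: -15549/2 ≈ -7774.5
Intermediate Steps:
C(k) = 1/(-2 + k)
Y(Q) = 5 + Q/2 (Y(Q) = 4 + ((3 - 2)*(Q + 2))/2 = 4 + (1*(2 + Q))/2 = 4 + (2 + Q)/2 = 4 + (1 + Q/2) = 5 + Q/2)
G(E) = 5 + E/2
(-7660 - G(105)) + 1/C(-55) = (-7660 - (5 + (1/2)*105)) + 1/(1/(-2 - 55)) = (-7660 - (5 + 105/2)) + 1/(1/(-57)) = (-7660 - 1*115/2) + 1/(-1/57) = (-7660 - 115/2) - 57 = -15435/2 - 57 = -15549/2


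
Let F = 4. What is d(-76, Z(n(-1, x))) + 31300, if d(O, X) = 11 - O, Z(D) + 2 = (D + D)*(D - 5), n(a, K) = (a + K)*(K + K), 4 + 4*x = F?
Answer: 31387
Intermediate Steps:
x = 0 (x = -1 + (1/4)*4 = -1 + 1 = 0)
n(a, K) = 2*K*(K + a) (n(a, K) = (K + a)*(2*K) = 2*K*(K + a))
Z(D) = -2 + 2*D*(-5 + D) (Z(D) = -2 + (D + D)*(D - 5) = -2 + (2*D)*(-5 + D) = -2 + 2*D*(-5 + D))
d(-76, Z(n(-1, x))) + 31300 = (11 - 1*(-76)) + 31300 = (11 + 76) + 31300 = 87 + 31300 = 31387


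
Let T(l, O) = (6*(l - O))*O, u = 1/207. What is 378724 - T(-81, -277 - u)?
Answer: 10062226532/14283 ≈ 7.0449e+5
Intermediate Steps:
u = 1/207 ≈ 0.0048309
T(l, O) = O*(-6*O + 6*l) (T(l, O) = (-6*O + 6*l)*O = O*(-6*O + 6*l))
378724 - T(-81, -277 - u) = 378724 - 6*(-277 - 1*1/207)*(-81 - (-277 - 1*1/207)) = 378724 - 6*(-277 - 1/207)*(-81 - (-277 - 1/207)) = 378724 - 6*(-57340)*(-81 - 1*(-57340/207))/207 = 378724 - 6*(-57340)*(-81 + 57340/207)/207 = 378724 - 6*(-57340)*40573/(207*207) = 378724 - 1*(-4652911640/14283) = 378724 + 4652911640/14283 = 10062226532/14283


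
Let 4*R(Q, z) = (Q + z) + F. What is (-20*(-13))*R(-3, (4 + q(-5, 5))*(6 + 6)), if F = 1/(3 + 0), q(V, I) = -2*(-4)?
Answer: 27560/3 ≈ 9186.7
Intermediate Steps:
q(V, I) = 8
F = 1/3 ≈ 0.33333
R(Q, z) = 1/12 + Q/4 + z/4 (R(Q, z) = ((Q + z) + 1/3)/4 = (1/3 + Q + z)/4 = 1/12 + Q/4 + z/4)
(-20*(-13))*R(-3, (4 + q(-5, 5))*(6 + 6)) = (-20*(-13))*(1/12 + (1/4)*(-3) + ((4 + 8)*(6 + 6))/4) = 260*(1/12 - 3/4 + (12*12)/4) = 260*(1/12 - 3/4 + (1/4)*144) = 260*(1/12 - 3/4 + 36) = 260*(106/3) = 27560/3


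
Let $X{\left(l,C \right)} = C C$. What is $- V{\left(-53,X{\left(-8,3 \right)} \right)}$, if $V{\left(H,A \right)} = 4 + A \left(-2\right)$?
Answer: $14$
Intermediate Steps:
$X{\left(l,C \right)} = C^{2}$
$V{\left(H,A \right)} = 4 - 2 A$
$- V{\left(-53,X{\left(-8,3 \right)} \right)} = - (4 - 2 \cdot 3^{2}) = - (4 - 18) = \left(-1\right) \left(-14\right) = 14$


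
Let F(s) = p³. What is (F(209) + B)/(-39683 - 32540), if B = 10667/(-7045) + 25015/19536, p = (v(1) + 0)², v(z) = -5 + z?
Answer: -563704907683/9940132379760 ≈ -0.056710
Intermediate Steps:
p = 16 (p = ((-5 + 1) + 0)² = (-4 + 0)² = (-4)² = 16)
B = -32159837/137631120 (B = 10667*(-1/7045) + 25015*(1/19536) = -10667/7045 + 25015/19536 = -32159837/137631120 ≈ -0.23367)
F(s) = 4096 (F(s) = 16³ = 4096)
(F(209) + B)/(-39683 - 32540) = (4096 - 32159837/137631120)/(-39683 - 32540) = (563704907683/137631120)/(-72223) = (563704907683/137631120)*(-1/72223) = -563704907683/9940132379760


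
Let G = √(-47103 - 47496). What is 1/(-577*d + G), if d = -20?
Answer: 11540/133266199 - 3*I*√10511/133266199 ≈ 8.6594e-5 - 2.3079e-6*I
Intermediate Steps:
G = 3*I*√10511 (G = √(-94599) = 3*I*√10511 ≈ 307.57*I)
1/(-577*d + G) = 1/(-577*(-20) + 3*I*√10511) = 1/(11540 + 3*I*√10511)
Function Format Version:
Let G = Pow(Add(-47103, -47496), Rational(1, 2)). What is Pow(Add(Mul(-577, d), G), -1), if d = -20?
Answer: Add(Rational(11540, 133266199), Mul(Rational(-3, 133266199), I, Pow(10511, Rational(1, 2)))) ≈ Add(8.6594e-5, Mul(-2.3079e-6, I))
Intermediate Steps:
G = Mul(3, I, Pow(10511, Rational(1, 2))) (G = Pow(-94599, Rational(1, 2)) = Mul(3, I, Pow(10511, Rational(1, 2))) ≈ Mul(307.57, I))
Pow(Add(Mul(-577, d), G), -1) = Pow(Add(Mul(-577, -20), Mul(3, I, Pow(10511, Rational(1, 2)))), -1) = Pow(Add(11540, Mul(3, I, Pow(10511, Rational(1, 2)))), -1)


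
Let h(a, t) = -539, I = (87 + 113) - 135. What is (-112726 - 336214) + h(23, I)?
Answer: -449479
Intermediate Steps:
I = 65 (I = 200 - 135 = 65)
(-112726 - 336214) + h(23, I) = (-112726 - 336214) - 539 = -448940 - 539 = -449479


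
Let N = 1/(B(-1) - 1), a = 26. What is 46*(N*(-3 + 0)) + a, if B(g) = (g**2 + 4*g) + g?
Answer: 268/5 ≈ 53.600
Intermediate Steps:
B(g) = g**2 + 5*g
N = -1/5 (N = 1/(-(5 - 1) - 1) = 1/(-1*4 - 1) = 1/(-4 - 1) = 1/(-5) = -1/5 ≈ -0.20000)
46*(N*(-3 + 0)) + a = 46*(-(-3 + 0)/5) + 26 = 46*(-1/5*(-3)) + 26 = 46*(3/5) + 26 = 138/5 + 26 = 268/5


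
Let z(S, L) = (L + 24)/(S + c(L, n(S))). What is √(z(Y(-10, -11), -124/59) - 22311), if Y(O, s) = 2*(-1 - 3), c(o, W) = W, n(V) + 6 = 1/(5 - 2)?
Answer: I*√130563553515/2419 ≈ 149.37*I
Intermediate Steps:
n(V) = -17/3 (n(V) = -6 + 1/(5 - 2) = -6 + 1/3 = -6 + ⅓ = -17/3)
Y(O, s) = -8 (Y(O, s) = 2*(-4) = -8)
z(S, L) = (24 + L)/(-17/3 + S) (z(S, L) = (L + 24)/(S - 17/3) = (24 + L)/(-17/3 + S))
√(z(Y(-10, -11), -124/59) - 22311) = √(3*(24 - 124/59)/(-17 + 3*(-8)) - 22311) = √(3*(24 - 124*1/59)/(-17 - 24) - 22311) = √(3*(24 - 124/59)/(-41) - 22311) = √(3*(-1/41)*(1292/59) - 22311) = √(-3876/2419 - 22311) = √(-53974185/2419) = I*√130563553515/2419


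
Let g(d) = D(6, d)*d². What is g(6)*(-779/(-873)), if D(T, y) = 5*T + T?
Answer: 112176/97 ≈ 1156.5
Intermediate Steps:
D(T, y) = 6*T
g(d) = 36*d² (g(d) = (6*6)*d² = 36*d²)
g(6)*(-779/(-873)) = (36*6²)*(-779/(-873)) = (36*36)*(-779*(-1/873)) = 1296*(779/873) = 112176/97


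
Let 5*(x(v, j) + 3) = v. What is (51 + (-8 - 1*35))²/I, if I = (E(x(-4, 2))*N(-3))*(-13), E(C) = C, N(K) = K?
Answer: -320/741 ≈ -0.43185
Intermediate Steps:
x(v, j) = -3 + v/5
I = -741/5 (I = ((-3 + (⅕)*(-4))*(-3))*(-13) = ((-3 - ⅘)*(-3))*(-13) = -19/5*(-3)*(-13) = (57/5)*(-13) = -741/5 ≈ -148.20)
(51 + (-8 - 1*35))²/I = (51 + (-8 - 1*35))²/(-741/5) = (51 + (-8 - 35))²*(-5/741) = (51 - 43)²*(-5/741) = 8²*(-5/741) = 64*(-5/741) = -320/741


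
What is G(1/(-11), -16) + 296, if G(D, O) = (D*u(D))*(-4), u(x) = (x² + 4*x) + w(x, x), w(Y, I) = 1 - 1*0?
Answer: 394288/1331 ≈ 296.23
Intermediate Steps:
w(Y, I) = 1 (w(Y, I) = 1 + 0 = 1)
u(x) = 1 + x² + 4*x (u(x) = (x² + 4*x) + 1 = 1 + x² + 4*x)
G(D, O) = -4*D*(1 + D² + 4*D) (G(D, O) = (D*(1 + D² + 4*D))*(-4) = -4*D*(1 + D² + 4*D))
G(1/(-11), -16) + 296 = -4*(1 + (1/(-11))² + 4/(-11))/(-11) + 296 = -4*(-1/11)*(1 + (-1/11)² + 4*(-1/11)) + 296 = -4*(-1/11)*(1 + 1/121 - 4/11) + 296 = -4*(-1/11)*78/121 + 296 = 312/1331 + 296 = 394288/1331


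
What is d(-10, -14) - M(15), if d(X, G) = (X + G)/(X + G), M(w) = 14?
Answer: -13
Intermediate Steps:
d(X, G) = 1 (d(X, G) = (G + X)/(G + X) = 1)
d(-10, -14) - M(15) = 1 - 1*14 = 1 - 14 = -13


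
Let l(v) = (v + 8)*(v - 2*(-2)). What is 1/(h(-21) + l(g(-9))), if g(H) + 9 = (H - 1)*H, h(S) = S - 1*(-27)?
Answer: 1/7571 ≈ 0.00013208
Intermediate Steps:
h(S) = 27 + S (h(S) = S + 27 = 27 + S)
g(H) = -9 + H*(-1 + H) (g(H) = -9 + (H - 1)*H = -9 + (-1 + H)*H = -9 + H*(-1 + H))
l(v) = (4 + v)*(8 + v) (l(v) = (8 + v)*(v + 4) = (8 + v)*(4 + v) = (4 + v)*(8 + v))
1/(h(-21) + l(g(-9))) = 1/((27 - 21) + (32 + (-9 + (-9)² - 1*(-9))² + 12*(-9 + (-9)² - 1*(-9)))) = 1/(6 + (32 + (-9 + 81 + 9)² + 12*(-9 + 81 + 9))) = 1/(6 + (32 + 81² + 12*81)) = 1/(6 + (32 + 6561 + 972)) = 1/(6 + 7565) = 1/7571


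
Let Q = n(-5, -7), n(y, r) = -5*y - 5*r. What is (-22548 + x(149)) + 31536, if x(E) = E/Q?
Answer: 539429/60 ≈ 8990.5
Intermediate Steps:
n(y, r) = -5*r - 5*y
Q = 60 (Q = -5*(-7) - 5*(-5) = 35 + 25 = 60)
x(E) = E/60
(-22548 + x(149)) + 31536 = (-22548 + (1/60)*149) + 31536 = (-22548 + 149/60) + 31536 = -1352731/60 + 31536 = 539429/60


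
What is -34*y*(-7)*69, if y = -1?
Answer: -16422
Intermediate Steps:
-34*y*(-7)*69 = -(-34)*(-7)*69 = -34*7*69 = -238*69 = -16422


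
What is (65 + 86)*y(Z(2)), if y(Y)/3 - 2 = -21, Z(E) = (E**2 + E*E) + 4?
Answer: -8607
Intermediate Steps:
Z(E) = 4 + 2*E**2 (Z(E) = (E**2 + E**2) + 4 = 2*E**2 + 4 = 4 + 2*E**2)
y(Y) = -57 (y(Y) = 6 + 3*(-21) = 6 - 63 = -57)
(65 + 86)*y(Z(2)) = (65 + 86)*(-57) = 151*(-57) = -8607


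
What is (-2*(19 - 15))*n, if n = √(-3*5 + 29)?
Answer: -8*√14 ≈ -29.933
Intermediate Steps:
n = √14 (n = √(-15 + 29) = √14 ≈ 3.7417)
(-2*(19 - 15))*n = (-2*(19 - 15))*√14 = (-2*4)*√14 = -8*√14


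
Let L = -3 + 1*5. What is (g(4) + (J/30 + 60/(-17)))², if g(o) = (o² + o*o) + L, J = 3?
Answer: 27008809/28900 ≈ 934.56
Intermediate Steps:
L = 2 (L = -3 + 5 = 2)
g(o) = 2 + 2*o² (g(o) = (o² + o*o) + 2 = (o² + o²) + 2 = 2*o² + 2 = 2 + 2*o²)
(g(4) + (J/30 + 60/(-17)))² = ((2 + 2*4²) + (3/30 + 60/(-17)))² = ((2 + 2*16) + (3*(1/30) + 60*(-1/17)))² = ((2 + 32) + (⅒ - 60/17))² = (34 - 583/170)² = (5197/170)² = 27008809/28900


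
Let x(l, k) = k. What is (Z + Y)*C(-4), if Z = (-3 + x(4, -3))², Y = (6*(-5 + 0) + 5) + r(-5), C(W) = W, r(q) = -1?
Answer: -40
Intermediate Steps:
Y = -26 (Y = (6*(-5 + 0) + 5) - 1 = (6*(-5) + 5) - 1 = (-30 + 5) - 1 = -25 - 1 = -26)
Z = 36 (Z = (-3 - 3)² = (-6)² = 36)
(Z + Y)*C(-4) = (36 - 26)*(-4) = 10*(-4) = -40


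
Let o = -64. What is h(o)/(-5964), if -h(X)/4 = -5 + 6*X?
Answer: -389/1491 ≈ -0.26090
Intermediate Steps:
h(X) = 20 - 24*X (h(X) = -4*(-5 + 6*X) = 20 - 24*X)
h(o)/(-5964) = (20 - 24*(-64))/(-5964) = (20 + 1536)*(-1/5964) = 1556*(-1/5964) = -389/1491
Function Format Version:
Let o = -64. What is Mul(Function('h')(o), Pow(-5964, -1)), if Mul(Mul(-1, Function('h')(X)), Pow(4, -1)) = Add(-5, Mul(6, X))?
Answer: Rational(-389, 1491) ≈ -0.26090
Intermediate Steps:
Function('h')(X) = Add(20, Mul(-24, X)) (Function('h')(X) = Mul(-4, Add(-5, Mul(6, X))) = Add(20, Mul(-24, X)))
Mul(Function('h')(o), Pow(-5964, -1)) = Mul(Add(20, Mul(-24, -64)), Pow(-5964, -1)) = Mul(Add(20, 1536), Rational(-1, 5964)) = Mul(1556, Rational(-1, 5964)) = Rational(-389, 1491)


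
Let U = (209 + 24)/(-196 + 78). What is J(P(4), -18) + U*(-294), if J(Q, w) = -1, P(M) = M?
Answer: 34192/59 ≈ 579.53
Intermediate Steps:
U = -233/118 (U = 233/(-118) = 233*(-1/118) = -233/118 ≈ -1.9746)
J(P(4), -18) + U*(-294) = -1 - 233/118*(-294) = -1 + 34251/59 = 34192/59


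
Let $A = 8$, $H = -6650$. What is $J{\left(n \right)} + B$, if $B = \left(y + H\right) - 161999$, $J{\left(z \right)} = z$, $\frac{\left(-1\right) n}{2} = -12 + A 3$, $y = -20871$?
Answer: $-189544$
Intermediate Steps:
$n = -24$ ($n = - 2 \left(-12 + 8 \cdot 3\right) = - 2 \left(-12 + 24\right) = \left(-2\right) 12 = -24$)
$B = -189520$ ($B = \left(-20871 - 6650\right) - 161999 = -27521 - 161999 = -189520$)
$J{\left(n \right)} + B = -24 - 189520 = -189544$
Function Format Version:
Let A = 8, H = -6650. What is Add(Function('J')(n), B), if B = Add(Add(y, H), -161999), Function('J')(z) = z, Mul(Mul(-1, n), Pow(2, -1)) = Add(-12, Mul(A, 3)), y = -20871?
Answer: -189544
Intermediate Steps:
n = -24 (n = Mul(-2, Add(-12, Mul(8, 3))) = Mul(-2, Add(-12, 24)) = Mul(-2, 12) = -24)
B = -189520 (B = Add(Add(-20871, -6650), -161999) = Add(-27521, -161999) = -189520)
Add(Function('J')(n), B) = Add(-24, -189520) = -189544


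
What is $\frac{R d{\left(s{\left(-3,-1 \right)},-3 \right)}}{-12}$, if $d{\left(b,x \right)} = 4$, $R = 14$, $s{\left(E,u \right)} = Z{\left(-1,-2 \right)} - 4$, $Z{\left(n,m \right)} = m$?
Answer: $- \frac{14}{3} \approx -4.6667$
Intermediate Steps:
$s{\left(E,u \right)} = -6$ ($s{\left(E,u \right)} = -2 - 4 = -6$)
$\frac{R d{\left(s{\left(-3,-1 \right)},-3 \right)}}{-12} = \frac{14 \cdot 4}{-12} = 56 \left(- \frac{1}{12}\right) = - \frac{14}{3}$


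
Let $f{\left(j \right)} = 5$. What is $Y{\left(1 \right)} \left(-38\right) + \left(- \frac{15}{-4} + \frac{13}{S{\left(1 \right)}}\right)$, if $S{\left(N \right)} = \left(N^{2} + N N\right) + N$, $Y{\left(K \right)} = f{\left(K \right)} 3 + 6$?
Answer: $- \frac{9479}{12} \approx -789.92$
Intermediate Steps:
$Y{\left(K \right)} = 21$ ($Y{\left(K \right)} = 5 \cdot 3 + 6 = 15 + 6 = 21$)
$S{\left(N \right)} = N + 2 N^{2}$ ($S{\left(N \right)} = \left(N^{2} + N^{2}\right) + N = 2 N^{2} + N = N + 2 N^{2}$)
$Y{\left(1 \right)} \left(-38\right) + \left(- \frac{15}{-4} + \frac{13}{S{\left(1 \right)}}\right) = 21 \left(-38\right) - \left(- \frac{15}{4} - \frac{13}{1 + 2 \cdot 1}\right) = -798 - \left(- \frac{15}{4} - \frac{13}{1 \left(1 + 2\right)}\right) = -798 + \left(\frac{15}{4} + \frac{13}{1 \cdot 3}\right) = -798 + \left(\frac{15}{4} + \frac{13}{3}\right) = -798 + \frac{97}{12} = - \frac{9479}{12}$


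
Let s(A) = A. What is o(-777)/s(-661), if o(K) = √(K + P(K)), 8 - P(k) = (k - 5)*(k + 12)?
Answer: -I*√598999/661 ≈ -1.1709*I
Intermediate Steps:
P(k) = 8 - (-5 + k)*(12 + k) (P(k) = 8 - (k - 5)*(k + 12) = 8 - (-5 + k)*(12 + k))
o(K) = √(68 - K² - 6*K) (o(K) = √(K + (68 - K² - 7*K)) = √(68 - K² - 6*K))
o(-777)/s(-661) = √(68 - 1*(-777)² - 6*(-777))/(-661) = √(68 - 1*603729 + 4662)*(-1/661) = √(68 - 603729 + 4662)*(-1/661) = √(-598999)*(-1/661) = (I*√598999)*(-1/661) = -I*√598999/661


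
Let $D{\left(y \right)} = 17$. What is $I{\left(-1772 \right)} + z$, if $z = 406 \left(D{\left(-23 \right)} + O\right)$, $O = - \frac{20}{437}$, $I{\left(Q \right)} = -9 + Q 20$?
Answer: $- \frac{12483159}{437} \approx -28566.0$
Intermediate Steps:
$I{\left(Q \right)} = -9 + 20 Q$
$O = - \frac{20}{437}$ ($O = \left(-20\right) \frac{1}{437} = - \frac{20}{437} \approx -0.045767$)
$z = \frac{3008054}{437}$ ($z = 406 \left(17 - \frac{20}{437}\right) = 406 \cdot \frac{7409}{437} = \frac{3008054}{437} \approx 6883.4$)
$I{\left(-1772 \right)} + z = \left(-9 + 20 \left(-1772\right)\right) + \frac{3008054}{437} = \left(-9 - 35440\right) + \frac{3008054}{437} = -35449 + \frac{3008054}{437} = - \frac{12483159}{437}$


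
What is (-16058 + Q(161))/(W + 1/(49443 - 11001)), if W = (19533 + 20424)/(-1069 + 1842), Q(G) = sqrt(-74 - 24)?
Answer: -477174164628/1536027767 + 208009662*I*sqrt(2)/1536027767 ≈ -310.65 + 0.19151*I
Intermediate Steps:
Q(G) = 7*I*sqrt(2) (Q(G) = sqrt(-98) = 7*I*sqrt(2))
W = 39957/773 ≈ 51.691
(-16058 + Q(161))/(W + 1/(49443 - 11001)) = (-16058 + 7*I*sqrt(2))/(39957/773 + 1/(49443 - 11001)) = (-16058 + 7*I*sqrt(2))/(39957/773 + 1/38442) = (-16058 + 7*I*sqrt(2))/(1536027767/29715666) = (-16058 + 7*I*sqrt(2))*(29715666/1536027767) = -477174164628/1536027767 + 208009662*I*sqrt(2)/1536027767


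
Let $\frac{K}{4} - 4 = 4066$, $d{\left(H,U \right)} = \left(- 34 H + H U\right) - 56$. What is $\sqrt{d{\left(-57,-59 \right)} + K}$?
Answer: $5 \sqrt{861} \approx 146.71$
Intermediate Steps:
$d{\left(H,U \right)} = -56 - 34 H + H U$
$K = 16280$ ($K = 16 + 4 \cdot 4066 = 16 + 16264 = 16280$)
$\sqrt{d{\left(-57,-59 \right)} + K} = \sqrt{\left(-56 - -1938 - -3363\right) + 16280} = \sqrt{\left(-56 + 1938 + 3363\right) + 16280} = \sqrt{5245 + 16280} = \sqrt{21525} = 5 \sqrt{861}$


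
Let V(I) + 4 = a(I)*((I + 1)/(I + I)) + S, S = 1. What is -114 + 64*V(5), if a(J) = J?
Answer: -114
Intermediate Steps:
V(I) = -5/2 + I/2 (V(I) = -4 + (I*((I + 1)/(I + I)) + 1) = -4 + (I*((1 + I)/((2*I))) + 1) = -4 + (I*((1 + I)*(1/(2*I))) + 1) = -4 + (I*((1 + I)/(2*I)) + 1) = -4 + ((½ + I/2) + 1) = -4 + (3/2 + I/2) = -5/2 + I/2)
-114 + 64*V(5) = -114 + 64*(-5/2 + (½)*5) = -114 + 64*(-5/2 + 5/2) = -114 + 64*0 = -114 + 0 = -114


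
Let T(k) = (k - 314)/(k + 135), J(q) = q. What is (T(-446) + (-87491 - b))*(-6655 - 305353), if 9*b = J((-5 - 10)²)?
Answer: 8491833125728/311 ≈ 2.7305e+10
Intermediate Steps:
b = 25 (b = (-5 - 10)²/9 = (⅑)*(-15)² = (⅑)*225 = 25)
T(k) = (-314 + k)/(135 + k)
(T(-446) + (-87491 - b))*(-6655 - 305353) = ((-314 - 446)/(135 - 446) + (-87491 - 1*25))*(-6655 - 305353) = (-760/(-311) + (-87491 - 25))*(-312008) = (-1/311*(-760) - 87516)*(-312008) = (760/311 - 87516)*(-312008) = -27216716/311*(-312008) = 8491833125728/311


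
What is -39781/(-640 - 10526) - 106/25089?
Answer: 110764657/31127086 ≈ 3.5585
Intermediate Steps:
-39781/(-640 - 10526) - 106/25089 = -39781/(-11166) - 106*1/25089 = -39781*(-1/11166) - 106/25089 = 39781/11166 - 106/25089 = 110764657/31127086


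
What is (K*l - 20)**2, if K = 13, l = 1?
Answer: 49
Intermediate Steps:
(K*l - 20)**2 = (13*1 - 20)**2 = (13 - 20)**2 = (-7)**2 = 49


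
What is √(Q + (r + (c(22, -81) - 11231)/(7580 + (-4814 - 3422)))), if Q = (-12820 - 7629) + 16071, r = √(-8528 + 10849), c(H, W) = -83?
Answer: √(-117286814 + 26896*√2321)/164 ≈ 65.67*I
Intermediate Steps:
r = √2321 ≈ 48.177
Q = -4378 (Q = -20449 + 16071 = -4378)
√(Q + (r + (c(22, -81) - 11231)/(7580 + (-4814 - 3422)))) = √(-4378 + (√2321 + (-83 - 11231)/(7580 + (-4814 - 3422)))) = √(-4378 + (√2321 - 11314/(7580 - 8236))) = √(-4378 + (√2321 - 11314/(-656))) = √(-4378 + (√2321 - 11314*(-1/656))) = √(-4378 + (√2321 + 5657/328)) = √(-4378 + (5657/328 + √2321)) = √(-1430327/328 + √2321)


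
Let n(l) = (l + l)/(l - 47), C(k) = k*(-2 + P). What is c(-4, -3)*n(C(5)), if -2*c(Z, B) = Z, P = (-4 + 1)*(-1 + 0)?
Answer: -10/21 ≈ -0.47619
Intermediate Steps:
P = 3 (P = -3*(-1) = 3)
c(Z, B) = -Z/2
C(k) = k (C(k) = k*(-2 + 3) = k*1 = k)
n(l) = 2*l/(-47 + l) (n(l) = (2*l)/(-47 + l) = 2*l/(-47 + l))
c(-4, -3)*n(C(5)) = (-½*(-4))*(2*5/(-47 + 5)) = 2*(2*5/(-42)) = 2*(2*5*(-1/42)) = 2*(-5/21) = -10/21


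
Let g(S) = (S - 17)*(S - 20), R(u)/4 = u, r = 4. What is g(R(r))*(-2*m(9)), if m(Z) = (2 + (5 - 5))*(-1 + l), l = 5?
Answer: -64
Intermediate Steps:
R(u) = 4*u
m(Z) = 8 (m(Z) = (2 + (5 - 5))*(-1 + 5) = (2 + 0)*4 = 2*4 = 8)
g(S) = (-20 + S)*(-17 + S) (g(S) = (-17 + S)*(-20 + S) = (-20 + S)*(-17 + S))
g(R(r))*(-2*m(9)) = (340 + (4*4)**2 - 148*4)*(-2*8) = (340 + 16**2 - 37*16)*(-16) = (340 + 256 - 592)*(-16) = 4*(-16) = -64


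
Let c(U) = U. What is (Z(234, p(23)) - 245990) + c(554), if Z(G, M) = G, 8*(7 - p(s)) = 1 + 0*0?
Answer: -245202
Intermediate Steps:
p(s) = 55/8 (p(s) = 7 - (1 + 0*0)/8 = 7 - (1 + 0)/8 = 7 - ⅛*1 = 7 - ⅛ = 55/8)
(Z(234, p(23)) - 245990) + c(554) = (234 - 245990) + 554 = -245756 + 554 = -245202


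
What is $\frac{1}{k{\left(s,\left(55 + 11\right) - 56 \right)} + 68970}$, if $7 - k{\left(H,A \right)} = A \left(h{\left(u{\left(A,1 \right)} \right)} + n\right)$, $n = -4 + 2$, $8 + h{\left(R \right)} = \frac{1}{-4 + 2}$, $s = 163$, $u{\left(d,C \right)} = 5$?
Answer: $\frac{1}{69082} \approx 1.4476 \cdot 10^{-5}$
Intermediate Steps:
$h{\left(R \right)} = - \frac{17}{2}$ ($h{\left(R \right)} = -8 + \frac{1}{-4 + 2} = -8 + \frac{1}{-2} = -8 - \frac{1}{2} = - \frac{17}{2}$)
$n = -2$
$k{\left(H,A \right)} = 7 + \frac{21 A}{2}$ ($k{\left(H,A \right)} = 7 - A \left(- \frac{17}{2} - 2\right) = 7 - A \left(- \frac{21}{2}\right) = 7 - - \frac{21 A}{2} = 7 + \frac{21 A}{2}$)
$\frac{1}{k{\left(s,\left(55 + 11\right) - 56 \right)} + 68970} = \frac{1}{\left(7 + \frac{21 \left(\left(55 + 11\right) - 56\right)}{2}\right) + 68970} = \frac{1}{\left(7 + \frac{21 \left(66 - 56\right)}{2}\right) + 68970} = \frac{1}{\left(7 + \frac{21}{2} \cdot 10\right) + 68970} = \frac{1}{\left(7 + 105\right) + 68970} = \frac{1}{112 + 68970} = \frac{1}{69082}$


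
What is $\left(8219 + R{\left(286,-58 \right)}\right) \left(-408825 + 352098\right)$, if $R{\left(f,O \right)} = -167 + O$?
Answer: $-453475638$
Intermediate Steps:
$\left(8219 + R{\left(286,-58 \right)}\right) \left(-408825 + 352098\right) = \left(8219 - 225\right) \left(-408825 + 352098\right) = \left(8219 - 225\right) \left(-56727\right) = 7994 \left(-56727\right) = -453475638$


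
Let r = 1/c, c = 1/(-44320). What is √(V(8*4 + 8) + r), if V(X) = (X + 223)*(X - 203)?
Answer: I*√87189 ≈ 295.28*I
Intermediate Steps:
V(X) = (-203 + X)*(223 + X) (V(X) = (223 + X)*(-203 + X) = (-203 + X)*(223 + X))
c = -1/44320 ≈ -2.2563e-5
r = -44320 (r = 1/(-1/44320) = -44320)
√(V(8*4 + 8) + r) = √((-45269 + (8*4 + 8)² + 20*(8*4 + 8)) - 44320) = √((-45269 + (32 + 8)² + 20*(32 + 8)) - 44320) = √((-45269 + 40² + 20*40) - 44320) = √((-45269 + 1600 + 800) - 44320) = √(-42869 - 44320) = √(-87189) = I*√87189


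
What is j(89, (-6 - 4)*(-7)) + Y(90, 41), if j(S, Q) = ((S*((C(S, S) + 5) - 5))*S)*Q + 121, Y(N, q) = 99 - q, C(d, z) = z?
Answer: 49348009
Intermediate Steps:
j(S, Q) = 121 + Q*S³ (j(S, Q) = ((S*((S + 5) - 5))*S)*Q + 121 = ((S*((5 + S) - 5))*S)*Q + 121 = ((S*S)*S)*Q + 121 = (S²*S)*Q + 121 = S³*Q + 121 = Q*S³ + 121 = 121 + Q*S³)
j(89, (-6 - 4)*(-7)) + Y(90, 41) = (121 + ((-6 - 4)*(-7))*89³) + (99 - 1*41) = (121 - 10*(-7)*704969) + (99 - 41) = (121 + 70*704969) + 58 = (121 + 49347830) + 58 = 49347951 + 58 = 49348009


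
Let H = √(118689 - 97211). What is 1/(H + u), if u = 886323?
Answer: 886323/785568438851 - √21478/785568438851 ≈ 1.1281e-6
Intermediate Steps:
H = √21478 ≈ 146.55
1/(H + u) = 1/(√21478 + 886323) = 1/(886323 + √21478)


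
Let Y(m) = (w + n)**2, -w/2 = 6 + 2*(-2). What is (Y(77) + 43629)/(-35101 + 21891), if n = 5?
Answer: -4363/1321 ≈ -3.3028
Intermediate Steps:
w = -4 (w = -2*(6 + 2*(-2)) = -2*(6 - 4) = -2*2 = -4)
Y(m) = 1 (Y(m) = (-4 + 5)**2 = 1**2 = 1)
(Y(77) + 43629)/(-35101 + 21891) = (1 + 43629)/(-35101 + 21891) = 43630/(-13210) = 43630*(-1/13210) = -4363/1321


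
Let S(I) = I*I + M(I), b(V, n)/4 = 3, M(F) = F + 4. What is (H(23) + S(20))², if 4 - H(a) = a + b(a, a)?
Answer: 154449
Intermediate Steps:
M(F) = 4 + F
b(V, n) = 12 (b(V, n) = 4*3 = 12)
H(a) = -8 - a (H(a) = 4 - (a + 12) = 4 - (12 + a) = 4 + (-12 - a) = -8 - a)
S(I) = 4 + I + I² (S(I) = I*I + (4 + I) = I² + (4 + I) = 4 + I + I²)
(H(23) + S(20))² = ((-8 - 1*23) + (4 + 20 + 20²))² = ((-8 - 23) + (4 + 20 + 400))² = (-31 + 424)² = 393² = 154449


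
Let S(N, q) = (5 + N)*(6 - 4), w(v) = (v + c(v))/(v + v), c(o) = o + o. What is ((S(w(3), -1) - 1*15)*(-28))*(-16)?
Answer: -896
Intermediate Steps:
c(o) = 2*o
w(v) = 3/2 (w(v) = (v + 2*v)/(v + v) = (3*v)/((2*v)) = (3*v)*(1/(2*v)) = 3/2)
S(N, q) = 10 + 2*N (S(N, q) = (5 + N)*2 = 10 + 2*N)
((S(w(3), -1) - 1*15)*(-28))*(-16) = (((10 + 2*(3/2)) - 1*15)*(-28))*(-16) = (((10 + 3) - 15)*(-28))*(-16) = ((13 - 15)*(-28))*(-16) = -2*(-28)*(-16) = 56*(-16) = -896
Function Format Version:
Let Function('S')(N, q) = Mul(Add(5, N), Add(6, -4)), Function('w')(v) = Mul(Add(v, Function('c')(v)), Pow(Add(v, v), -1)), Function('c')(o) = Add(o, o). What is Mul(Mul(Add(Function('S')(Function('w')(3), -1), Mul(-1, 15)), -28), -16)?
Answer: -896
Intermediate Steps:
Function('c')(o) = Mul(2, o)
Function('w')(v) = Rational(3, 2) (Function('w')(v) = Mul(Add(v, Mul(2, v)), Pow(Add(v, v), -1)) = Mul(Mul(3, v), Pow(Mul(2, v), -1)) = Mul(Mul(3, v), Mul(Rational(1, 2), Pow(v, -1))) = Rational(3, 2))
Function('S')(N, q) = Add(10, Mul(2, N)) (Function('S')(N, q) = Mul(Add(5, N), 2) = Add(10, Mul(2, N)))
Mul(Mul(Add(Function('S')(Function('w')(3), -1), Mul(-1, 15)), -28), -16) = Mul(Mul(Add(Add(10, Mul(2, Rational(3, 2))), Mul(-1, 15)), -28), -16) = Mul(Mul(Add(Add(10, 3), -15), -28), -16) = Mul(Mul(Add(13, -15), -28), -16) = Mul(Mul(-2, -28), -16) = Mul(56, -16) = -896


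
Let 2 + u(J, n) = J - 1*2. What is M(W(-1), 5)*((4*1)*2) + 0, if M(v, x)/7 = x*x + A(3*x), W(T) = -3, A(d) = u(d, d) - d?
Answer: 1176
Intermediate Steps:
u(J, n) = -4 + J (u(J, n) = -2 + (J - 1*2) = -2 + (J - 2) = -2 + (-2 + J) = -4 + J)
A(d) = -4 (A(d) = (-4 + d) - d = -4)
M(v, x) = -28 + 7*x² (M(v, x) = 7*(x*x - 4) = 7*(x² - 4) = 7*(-4 + x²) = -28 + 7*x²)
M(W(-1), 5)*((4*1)*2) + 0 = (-28 + 7*5²)*((4*1)*2) + 0 = (-28 + 7*25)*(4*2) + 0 = (-28 + 175)*8 + 0 = 147*8 + 0 = 1176 + 0 = 1176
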